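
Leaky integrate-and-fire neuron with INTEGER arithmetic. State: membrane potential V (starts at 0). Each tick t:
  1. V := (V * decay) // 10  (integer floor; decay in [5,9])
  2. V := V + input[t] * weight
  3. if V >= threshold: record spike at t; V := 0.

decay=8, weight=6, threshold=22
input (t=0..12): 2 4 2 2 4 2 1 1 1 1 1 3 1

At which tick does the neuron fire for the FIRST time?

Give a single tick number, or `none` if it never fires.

t=0: input=2 -> V=12
t=1: input=4 -> V=0 FIRE
t=2: input=2 -> V=12
t=3: input=2 -> V=21
t=4: input=4 -> V=0 FIRE
t=5: input=2 -> V=12
t=6: input=1 -> V=15
t=7: input=1 -> V=18
t=8: input=1 -> V=20
t=9: input=1 -> V=0 FIRE
t=10: input=1 -> V=6
t=11: input=3 -> V=0 FIRE
t=12: input=1 -> V=6

Answer: 1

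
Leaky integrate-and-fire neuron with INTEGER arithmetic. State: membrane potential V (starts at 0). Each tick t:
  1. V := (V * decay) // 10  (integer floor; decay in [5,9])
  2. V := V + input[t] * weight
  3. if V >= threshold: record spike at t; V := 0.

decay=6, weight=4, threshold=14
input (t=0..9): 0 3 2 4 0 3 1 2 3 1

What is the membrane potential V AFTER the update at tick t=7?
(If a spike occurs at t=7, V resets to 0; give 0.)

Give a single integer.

t=0: input=0 -> V=0
t=1: input=3 -> V=12
t=2: input=2 -> V=0 FIRE
t=3: input=4 -> V=0 FIRE
t=4: input=0 -> V=0
t=5: input=3 -> V=12
t=6: input=1 -> V=11
t=7: input=2 -> V=0 FIRE
t=8: input=3 -> V=12
t=9: input=1 -> V=11

Answer: 0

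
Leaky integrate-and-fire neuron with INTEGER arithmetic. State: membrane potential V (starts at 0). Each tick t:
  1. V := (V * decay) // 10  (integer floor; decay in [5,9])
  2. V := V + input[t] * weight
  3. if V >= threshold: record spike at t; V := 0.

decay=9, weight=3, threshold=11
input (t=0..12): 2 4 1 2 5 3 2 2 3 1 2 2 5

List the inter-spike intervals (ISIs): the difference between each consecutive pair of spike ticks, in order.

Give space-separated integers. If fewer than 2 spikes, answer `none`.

Answer: 3 2 2 3 1

Derivation:
t=0: input=2 -> V=6
t=1: input=4 -> V=0 FIRE
t=2: input=1 -> V=3
t=3: input=2 -> V=8
t=4: input=5 -> V=0 FIRE
t=5: input=3 -> V=9
t=6: input=2 -> V=0 FIRE
t=7: input=2 -> V=6
t=8: input=3 -> V=0 FIRE
t=9: input=1 -> V=3
t=10: input=2 -> V=8
t=11: input=2 -> V=0 FIRE
t=12: input=5 -> V=0 FIRE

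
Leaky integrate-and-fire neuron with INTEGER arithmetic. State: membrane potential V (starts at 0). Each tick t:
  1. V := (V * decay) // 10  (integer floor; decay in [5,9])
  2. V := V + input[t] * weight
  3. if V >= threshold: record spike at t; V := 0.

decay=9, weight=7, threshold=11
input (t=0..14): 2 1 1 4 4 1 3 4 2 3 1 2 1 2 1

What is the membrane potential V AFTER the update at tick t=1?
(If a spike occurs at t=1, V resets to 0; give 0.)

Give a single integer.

t=0: input=2 -> V=0 FIRE
t=1: input=1 -> V=7
t=2: input=1 -> V=0 FIRE
t=3: input=4 -> V=0 FIRE
t=4: input=4 -> V=0 FIRE
t=5: input=1 -> V=7
t=6: input=3 -> V=0 FIRE
t=7: input=4 -> V=0 FIRE
t=8: input=2 -> V=0 FIRE
t=9: input=3 -> V=0 FIRE
t=10: input=1 -> V=7
t=11: input=2 -> V=0 FIRE
t=12: input=1 -> V=7
t=13: input=2 -> V=0 FIRE
t=14: input=1 -> V=7

Answer: 7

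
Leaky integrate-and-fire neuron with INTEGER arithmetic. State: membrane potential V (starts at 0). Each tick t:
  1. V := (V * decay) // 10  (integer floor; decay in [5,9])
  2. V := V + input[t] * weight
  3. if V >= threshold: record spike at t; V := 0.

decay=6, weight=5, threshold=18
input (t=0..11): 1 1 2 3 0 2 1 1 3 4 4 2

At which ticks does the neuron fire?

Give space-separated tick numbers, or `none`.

t=0: input=1 -> V=5
t=1: input=1 -> V=8
t=2: input=2 -> V=14
t=3: input=3 -> V=0 FIRE
t=4: input=0 -> V=0
t=5: input=2 -> V=10
t=6: input=1 -> V=11
t=7: input=1 -> V=11
t=8: input=3 -> V=0 FIRE
t=9: input=4 -> V=0 FIRE
t=10: input=4 -> V=0 FIRE
t=11: input=2 -> V=10

Answer: 3 8 9 10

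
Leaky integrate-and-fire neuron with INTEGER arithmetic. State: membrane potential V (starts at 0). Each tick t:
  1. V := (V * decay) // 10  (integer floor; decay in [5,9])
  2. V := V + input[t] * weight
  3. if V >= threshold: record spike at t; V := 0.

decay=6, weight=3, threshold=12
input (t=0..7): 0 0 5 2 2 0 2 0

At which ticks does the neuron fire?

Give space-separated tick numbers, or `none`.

t=0: input=0 -> V=0
t=1: input=0 -> V=0
t=2: input=5 -> V=0 FIRE
t=3: input=2 -> V=6
t=4: input=2 -> V=9
t=5: input=0 -> V=5
t=6: input=2 -> V=9
t=7: input=0 -> V=5

Answer: 2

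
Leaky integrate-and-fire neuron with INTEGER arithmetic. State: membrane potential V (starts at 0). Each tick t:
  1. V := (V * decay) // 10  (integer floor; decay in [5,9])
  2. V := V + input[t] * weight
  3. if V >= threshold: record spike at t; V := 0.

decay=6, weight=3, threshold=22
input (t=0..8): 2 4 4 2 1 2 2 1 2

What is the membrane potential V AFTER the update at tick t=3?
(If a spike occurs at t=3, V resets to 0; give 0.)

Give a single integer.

t=0: input=2 -> V=6
t=1: input=4 -> V=15
t=2: input=4 -> V=21
t=3: input=2 -> V=18
t=4: input=1 -> V=13
t=5: input=2 -> V=13
t=6: input=2 -> V=13
t=7: input=1 -> V=10
t=8: input=2 -> V=12

Answer: 18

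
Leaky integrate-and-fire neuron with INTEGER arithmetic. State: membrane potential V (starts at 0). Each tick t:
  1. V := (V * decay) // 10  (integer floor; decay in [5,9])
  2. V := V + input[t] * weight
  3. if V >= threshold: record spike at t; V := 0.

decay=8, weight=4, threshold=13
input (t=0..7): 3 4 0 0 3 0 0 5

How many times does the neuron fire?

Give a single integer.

t=0: input=3 -> V=12
t=1: input=4 -> V=0 FIRE
t=2: input=0 -> V=0
t=3: input=0 -> V=0
t=4: input=3 -> V=12
t=5: input=0 -> V=9
t=6: input=0 -> V=7
t=7: input=5 -> V=0 FIRE

Answer: 2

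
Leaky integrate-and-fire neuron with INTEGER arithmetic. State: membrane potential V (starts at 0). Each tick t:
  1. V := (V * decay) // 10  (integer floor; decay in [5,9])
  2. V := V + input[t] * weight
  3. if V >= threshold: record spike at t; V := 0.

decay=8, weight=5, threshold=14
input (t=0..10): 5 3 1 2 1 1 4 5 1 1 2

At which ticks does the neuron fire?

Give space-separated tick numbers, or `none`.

t=0: input=5 -> V=0 FIRE
t=1: input=3 -> V=0 FIRE
t=2: input=1 -> V=5
t=3: input=2 -> V=0 FIRE
t=4: input=1 -> V=5
t=5: input=1 -> V=9
t=6: input=4 -> V=0 FIRE
t=7: input=5 -> V=0 FIRE
t=8: input=1 -> V=5
t=9: input=1 -> V=9
t=10: input=2 -> V=0 FIRE

Answer: 0 1 3 6 7 10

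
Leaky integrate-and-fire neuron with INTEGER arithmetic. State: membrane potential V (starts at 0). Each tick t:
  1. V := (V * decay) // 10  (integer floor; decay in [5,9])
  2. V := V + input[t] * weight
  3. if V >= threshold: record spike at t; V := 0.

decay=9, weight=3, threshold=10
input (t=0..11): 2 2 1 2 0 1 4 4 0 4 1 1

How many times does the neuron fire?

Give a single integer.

t=0: input=2 -> V=6
t=1: input=2 -> V=0 FIRE
t=2: input=1 -> V=3
t=3: input=2 -> V=8
t=4: input=0 -> V=7
t=5: input=1 -> V=9
t=6: input=4 -> V=0 FIRE
t=7: input=4 -> V=0 FIRE
t=8: input=0 -> V=0
t=9: input=4 -> V=0 FIRE
t=10: input=1 -> V=3
t=11: input=1 -> V=5

Answer: 4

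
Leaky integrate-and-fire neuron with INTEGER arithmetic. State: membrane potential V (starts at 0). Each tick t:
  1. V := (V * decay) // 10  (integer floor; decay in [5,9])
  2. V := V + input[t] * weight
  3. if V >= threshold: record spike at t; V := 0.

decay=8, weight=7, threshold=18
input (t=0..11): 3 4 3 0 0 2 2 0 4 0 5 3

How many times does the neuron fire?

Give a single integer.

t=0: input=3 -> V=0 FIRE
t=1: input=4 -> V=0 FIRE
t=2: input=3 -> V=0 FIRE
t=3: input=0 -> V=0
t=4: input=0 -> V=0
t=5: input=2 -> V=14
t=6: input=2 -> V=0 FIRE
t=7: input=0 -> V=0
t=8: input=4 -> V=0 FIRE
t=9: input=0 -> V=0
t=10: input=5 -> V=0 FIRE
t=11: input=3 -> V=0 FIRE

Answer: 7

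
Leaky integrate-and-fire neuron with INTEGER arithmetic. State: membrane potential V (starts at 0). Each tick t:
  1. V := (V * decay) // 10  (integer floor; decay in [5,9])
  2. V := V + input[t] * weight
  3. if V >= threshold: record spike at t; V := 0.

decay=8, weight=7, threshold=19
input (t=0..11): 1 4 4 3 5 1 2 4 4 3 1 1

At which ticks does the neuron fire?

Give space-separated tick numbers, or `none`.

t=0: input=1 -> V=7
t=1: input=4 -> V=0 FIRE
t=2: input=4 -> V=0 FIRE
t=3: input=3 -> V=0 FIRE
t=4: input=5 -> V=0 FIRE
t=5: input=1 -> V=7
t=6: input=2 -> V=0 FIRE
t=7: input=4 -> V=0 FIRE
t=8: input=4 -> V=0 FIRE
t=9: input=3 -> V=0 FIRE
t=10: input=1 -> V=7
t=11: input=1 -> V=12

Answer: 1 2 3 4 6 7 8 9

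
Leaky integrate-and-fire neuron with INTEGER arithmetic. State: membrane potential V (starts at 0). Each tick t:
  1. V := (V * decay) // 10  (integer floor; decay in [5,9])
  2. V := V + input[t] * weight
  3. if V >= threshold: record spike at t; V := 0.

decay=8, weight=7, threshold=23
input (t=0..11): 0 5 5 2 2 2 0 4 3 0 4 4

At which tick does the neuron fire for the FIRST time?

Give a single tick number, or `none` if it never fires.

Answer: 1

Derivation:
t=0: input=0 -> V=0
t=1: input=5 -> V=0 FIRE
t=2: input=5 -> V=0 FIRE
t=3: input=2 -> V=14
t=4: input=2 -> V=0 FIRE
t=5: input=2 -> V=14
t=6: input=0 -> V=11
t=7: input=4 -> V=0 FIRE
t=8: input=3 -> V=21
t=9: input=0 -> V=16
t=10: input=4 -> V=0 FIRE
t=11: input=4 -> V=0 FIRE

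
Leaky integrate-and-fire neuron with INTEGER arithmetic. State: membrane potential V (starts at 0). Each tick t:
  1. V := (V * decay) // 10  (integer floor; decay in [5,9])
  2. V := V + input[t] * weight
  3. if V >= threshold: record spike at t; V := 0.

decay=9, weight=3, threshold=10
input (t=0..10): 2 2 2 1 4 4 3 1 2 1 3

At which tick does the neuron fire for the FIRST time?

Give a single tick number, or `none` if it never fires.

t=0: input=2 -> V=6
t=1: input=2 -> V=0 FIRE
t=2: input=2 -> V=6
t=3: input=1 -> V=8
t=4: input=4 -> V=0 FIRE
t=5: input=4 -> V=0 FIRE
t=6: input=3 -> V=9
t=7: input=1 -> V=0 FIRE
t=8: input=2 -> V=6
t=9: input=1 -> V=8
t=10: input=3 -> V=0 FIRE

Answer: 1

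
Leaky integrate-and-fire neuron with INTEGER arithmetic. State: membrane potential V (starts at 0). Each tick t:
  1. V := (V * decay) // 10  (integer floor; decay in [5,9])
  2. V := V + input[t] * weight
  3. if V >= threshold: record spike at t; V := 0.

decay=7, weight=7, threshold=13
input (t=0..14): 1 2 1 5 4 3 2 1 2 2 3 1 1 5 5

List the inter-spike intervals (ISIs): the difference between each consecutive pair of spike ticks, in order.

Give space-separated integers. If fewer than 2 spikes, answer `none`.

Answer: 2 1 1 1 2 1 1 3 1

Derivation:
t=0: input=1 -> V=7
t=1: input=2 -> V=0 FIRE
t=2: input=1 -> V=7
t=3: input=5 -> V=0 FIRE
t=4: input=4 -> V=0 FIRE
t=5: input=3 -> V=0 FIRE
t=6: input=2 -> V=0 FIRE
t=7: input=1 -> V=7
t=8: input=2 -> V=0 FIRE
t=9: input=2 -> V=0 FIRE
t=10: input=3 -> V=0 FIRE
t=11: input=1 -> V=7
t=12: input=1 -> V=11
t=13: input=5 -> V=0 FIRE
t=14: input=5 -> V=0 FIRE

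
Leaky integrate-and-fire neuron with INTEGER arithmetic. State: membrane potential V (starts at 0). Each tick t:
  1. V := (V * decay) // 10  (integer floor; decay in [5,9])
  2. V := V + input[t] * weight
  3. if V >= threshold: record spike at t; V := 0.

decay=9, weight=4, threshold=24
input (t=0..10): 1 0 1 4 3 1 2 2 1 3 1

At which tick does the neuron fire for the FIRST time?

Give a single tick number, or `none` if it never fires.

Answer: 4

Derivation:
t=0: input=1 -> V=4
t=1: input=0 -> V=3
t=2: input=1 -> V=6
t=3: input=4 -> V=21
t=4: input=3 -> V=0 FIRE
t=5: input=1 -> V=4
t=6: input=2 -> V=11
t=7: input=2 -> V=17
t=8: input=1 -> V=19
t=9: input=3 -> V=0 FIRE
t=10: input=1 -> V=4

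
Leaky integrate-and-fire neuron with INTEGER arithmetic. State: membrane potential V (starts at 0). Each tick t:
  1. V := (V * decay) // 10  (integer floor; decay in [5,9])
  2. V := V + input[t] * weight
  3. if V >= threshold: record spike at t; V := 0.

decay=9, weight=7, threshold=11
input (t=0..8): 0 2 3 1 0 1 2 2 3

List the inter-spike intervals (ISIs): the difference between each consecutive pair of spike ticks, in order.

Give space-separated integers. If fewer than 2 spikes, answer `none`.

t=0: input=0 -> V=0
t=1: input=2 -> V=0 FIRE
t=2: input=3 -> V=0 FIRE
t=3: input=1 -> V=7
t=4: input=0 -> V=6
t=5: input=1 -> V=0 FIRE
t=6: input=2 -> V=0 FIRE
t=7: input=2 -> V=0 FIRE
t=8: input=3 -> V=0 FIRE

Answer: 1 3 1 1 1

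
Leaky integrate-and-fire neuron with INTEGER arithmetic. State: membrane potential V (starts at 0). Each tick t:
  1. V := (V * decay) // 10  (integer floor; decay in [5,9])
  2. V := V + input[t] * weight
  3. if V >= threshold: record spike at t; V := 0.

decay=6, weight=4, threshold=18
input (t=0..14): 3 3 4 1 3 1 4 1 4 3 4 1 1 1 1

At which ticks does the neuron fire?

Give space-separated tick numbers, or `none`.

t=0: input=3 -> V=12
t=1: input=3 -> V=0 FIRE
t=2: input=4 -> V=16
t=3: input=1 -> V=13
t=4: input=3 -> V=0 FIRE
t=5: input=1 -> V=4
t=6: input=4 -> V=0 FIRE
t=7: input=1 -> V=4
t=8: input=4 -> V=0 FIRE
t=9: input=3 -> V=12
t=10: input=4 -> V=0 FIRE
t=11: input=1 -> V=4
t=12: input=1 -> V=6
t=13: input=1 -> V=7
t=14: input=1 -> V=8

Answer: 1 4 6 8 10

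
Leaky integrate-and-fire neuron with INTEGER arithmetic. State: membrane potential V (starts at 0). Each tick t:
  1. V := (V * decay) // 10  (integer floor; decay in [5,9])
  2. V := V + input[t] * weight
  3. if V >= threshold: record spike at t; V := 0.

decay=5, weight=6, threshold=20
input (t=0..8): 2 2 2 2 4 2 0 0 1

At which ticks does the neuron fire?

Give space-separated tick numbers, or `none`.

Answer: 2 4

Derivation:
t=0: input=2 -> V=12
t=1: input=2 -> V=18
t=2: input=2 -> V=0 FIRE
t=3: input=2 -> V=12
t=4: input=4 -> V=0 FIRE
t=5: input=2 -> V=12
t=6: input=0 -> V=6
t=7: input=0 -> V=3
t=8: input=1 -> V=7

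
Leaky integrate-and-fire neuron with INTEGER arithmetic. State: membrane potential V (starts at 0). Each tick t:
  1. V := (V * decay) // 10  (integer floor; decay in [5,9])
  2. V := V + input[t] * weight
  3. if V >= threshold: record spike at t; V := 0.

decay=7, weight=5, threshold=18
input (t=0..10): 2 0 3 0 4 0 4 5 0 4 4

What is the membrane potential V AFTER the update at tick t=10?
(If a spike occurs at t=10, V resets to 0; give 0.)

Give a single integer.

t=0: input=2 -> V=10
t=1: input=0 -> V=7
t=2: input=3 -> V=0 FIRE
t=3: input=0 -> V=0
t=4: input=4 -> V=0 FIRE
t=5: input=0 -> V=0
t=6: input=4 -> V=0 FIRE
t=7: input=5 -> V=0 FIRE
t=8: input=0 -> V=0
t=9: input=4 -> V=0 FIRE
t=10: input=4 -> V=0 FIRE

Answer: 0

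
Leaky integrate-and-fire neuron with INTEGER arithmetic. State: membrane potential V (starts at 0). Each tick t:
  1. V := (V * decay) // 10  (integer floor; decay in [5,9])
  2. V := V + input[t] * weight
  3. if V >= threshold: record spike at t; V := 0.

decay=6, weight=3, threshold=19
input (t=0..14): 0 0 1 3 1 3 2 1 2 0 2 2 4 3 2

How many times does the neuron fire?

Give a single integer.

Answer: 1

Derivation:
t=0: input=0 -> V=0
t=1: input=0 -> V=0
t=2: input=1 -> V=3
t=3: input=3 -> V=10
t=4: input=1 -> V=9
t=5: input=3 -> V=14
t=6: input=2 -> V=14
t=7: input=1 -> V=11
t=8: input=2 -> V=12
t=9: input=0 -> V=7
t=10: input=2 -> V=10
t=11: input=2 -> V=12
t=12: input=4 -> V=0 FIRE
t=13: input=3 -> V=9
t=14: input=2 -> V=11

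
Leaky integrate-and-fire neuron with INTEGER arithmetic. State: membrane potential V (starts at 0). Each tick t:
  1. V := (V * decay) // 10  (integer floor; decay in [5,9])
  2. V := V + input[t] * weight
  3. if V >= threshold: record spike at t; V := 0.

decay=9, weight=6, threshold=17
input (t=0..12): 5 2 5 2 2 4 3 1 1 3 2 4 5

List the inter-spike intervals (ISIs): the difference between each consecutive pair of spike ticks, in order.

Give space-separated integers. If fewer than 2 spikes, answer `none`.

t=0: input=5 -> V=0 FIRE
t=1: input=2 -> V=12
t=2: input=5 -> V=0 FIRE
t=3: input=2 -> V=12
t=4: input=2 -> V=0 FIRE
t=5: input=4 -> V=0 FIRE
t=6: input=3 -> V=0 FIRE
t=7: input=1 -> V=6
t=8: input=1 -> V=11
t=9: input=3 -> V=0 FIRE
t=10: input=2 -> V=12
t=11: input=4 -> V=0 FIRE
t=12: input=5 -> V=0 FIRE

Answer: 2 2 1 1 3 2 1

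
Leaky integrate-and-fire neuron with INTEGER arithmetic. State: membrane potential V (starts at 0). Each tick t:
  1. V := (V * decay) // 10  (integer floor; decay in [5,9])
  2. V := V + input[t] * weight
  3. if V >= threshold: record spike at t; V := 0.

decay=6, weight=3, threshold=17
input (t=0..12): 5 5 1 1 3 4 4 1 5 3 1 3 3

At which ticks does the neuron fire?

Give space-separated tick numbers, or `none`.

t=0: input=5 -> V=15
t=1: input=5 -> V=0 FIRE
t=2: input=1 -> V=3
t=3: input=1 -> V=4
t=4: input=3 -> V=11
t=5: input=4 -> V=0 FIRE
t=6: input=4 -> V=12
t=7: input=1 -> V=10
t=8: input=5 -> V=0 FIRE
t=9: input=3 -> V=9
t=10: input=1 -> V=8
t=11: input=3 -> V=13
t=12: input=3 -> V=16

Answer: 1 5 8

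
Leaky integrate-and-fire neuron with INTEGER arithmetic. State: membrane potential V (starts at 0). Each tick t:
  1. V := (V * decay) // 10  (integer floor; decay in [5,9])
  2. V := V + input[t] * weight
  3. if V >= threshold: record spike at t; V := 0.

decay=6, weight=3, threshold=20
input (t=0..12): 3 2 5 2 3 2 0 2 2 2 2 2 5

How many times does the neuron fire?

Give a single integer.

Answer: 2

Derivation:
t=0: input=3 -> V=9
t=1: input=2 -> V=11
t=2: input=5 -> V=0 FIRE
t=3: input=2 -> V=6
t=4: input=3 -> V=12
t=5: input=2 -> V=13
t=6: input=0 -> V=7
t=7: input=2 -> V=10
t=8: input=2 -> V=12
t=9: input=2 -> V=13
t=10: input=2 -> V=13
t=11: input=2 -> V=13
t=12: input=5 -> V=0 FIRE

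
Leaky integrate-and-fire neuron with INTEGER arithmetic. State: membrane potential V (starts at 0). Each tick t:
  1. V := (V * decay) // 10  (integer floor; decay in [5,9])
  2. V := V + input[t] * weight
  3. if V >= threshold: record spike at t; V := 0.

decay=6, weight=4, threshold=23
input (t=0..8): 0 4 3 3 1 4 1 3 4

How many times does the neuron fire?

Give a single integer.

t=0: input=0 -> V=0
t=1: input=4 -> V=16
t=2: input=3 -> V=21
t=3: input=3 -> V=0 FIRE
t=4: input=1 -> V=4
t=5: input=4 -> V=18
t=6: input=1 -> V=14
t=7: input=3 -> V=20
t=8: input=4 -> V=0 FIRE

Answer: 2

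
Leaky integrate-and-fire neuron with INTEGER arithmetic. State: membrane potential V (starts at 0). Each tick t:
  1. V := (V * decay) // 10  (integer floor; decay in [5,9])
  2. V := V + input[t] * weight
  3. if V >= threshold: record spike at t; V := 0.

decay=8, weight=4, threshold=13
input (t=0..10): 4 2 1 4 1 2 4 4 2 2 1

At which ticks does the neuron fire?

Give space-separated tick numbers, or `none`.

Answer: 0 3 6 7 9

Derivation:
t=0: input=4 -> V=0 FIRE
t=1: input=2 -> V=8
t=2: input=1 -> V=10
t=3: input=4 -> V=0 FIRE
t=4: input=1 -> V=4
t=5: input=2 -> V=11
t=6: input=4 -> V=0 FIRE
t=7: input=4 -> V=0 FIRE
t=8: input=2 -> V=8
t=9: input=2 -> V=0 FIRE
t=10: input=1 -> V=4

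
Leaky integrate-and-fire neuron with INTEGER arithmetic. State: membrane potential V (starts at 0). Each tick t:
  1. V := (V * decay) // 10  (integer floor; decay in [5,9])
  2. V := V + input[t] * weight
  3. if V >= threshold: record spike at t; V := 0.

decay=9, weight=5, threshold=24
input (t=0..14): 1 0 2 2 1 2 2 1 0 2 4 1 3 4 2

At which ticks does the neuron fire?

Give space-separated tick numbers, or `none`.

Answer: 5 10 13

Derivation:
t=0: input=1 -> V=5
t=1: input=0 -> V=4
t=2: input=2 -> V=13
t=3: input=2 -> V=21
t=4: input=1 -> V=23
t=5: input=2 -> V=0 FIRE
t=6: input=2 -> V=10
t=7: input=1 -> V=14
t=8: input=0 -> V=12
t=9: input=2 -> V=20
t=10: input=4 -> V=0 FIRE
t=11: input=1 -> V=5
t=12: input=3 -> V=19
t=13: input=4 -> V=0 FIRE
t=14: input=2 -> V=10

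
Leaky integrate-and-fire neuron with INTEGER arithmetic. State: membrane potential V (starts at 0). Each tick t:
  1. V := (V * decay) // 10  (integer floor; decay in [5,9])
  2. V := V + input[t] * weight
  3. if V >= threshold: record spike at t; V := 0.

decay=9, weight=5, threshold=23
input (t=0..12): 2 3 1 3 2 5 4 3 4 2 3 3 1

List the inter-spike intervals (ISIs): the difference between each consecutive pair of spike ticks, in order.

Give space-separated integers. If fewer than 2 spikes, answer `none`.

t=0: input=2 -> V=10
t=1: input=3 -> V=0 FIRE
t=2: input=1 -> V=5
t=3: input=3 -> V=19
t=4: input=2 -> V=0 FIRE
t=5: input=5 -> V=0 FIRE
t=6: input=4 -> V=20
t=7: input=3 -> V=0 FIRE
t=8: input=4 -> V=20
t=9: input=2 -> V=0 FIRE
t=10: input=3 -> V=15
t=11: input=3 -> V=0 FIRE
t=12: input=1 -> V=5

Answer: 3 1 2 2 2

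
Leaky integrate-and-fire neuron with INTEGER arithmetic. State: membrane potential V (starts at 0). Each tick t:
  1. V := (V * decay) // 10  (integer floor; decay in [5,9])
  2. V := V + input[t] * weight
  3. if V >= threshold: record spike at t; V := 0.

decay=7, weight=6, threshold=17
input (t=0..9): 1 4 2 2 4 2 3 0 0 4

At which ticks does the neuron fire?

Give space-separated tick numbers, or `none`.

t=0: input=1 -> V=6
t=1: input=4 -> V=0 FIRE
t=2: input=2 -> V=12
t=3: input=2 -> V=0 FIRE
t=4: input=4 -> V=0 FIRE
t=5: input=2 -> V=12
t=6: input=3 -> V=0 FIRE
t=7: input=0 -> V=0
t=8: input=0 -> V=0
t=9: input=4 -> V=0 FIRE

Answer: 1 3 4 6 9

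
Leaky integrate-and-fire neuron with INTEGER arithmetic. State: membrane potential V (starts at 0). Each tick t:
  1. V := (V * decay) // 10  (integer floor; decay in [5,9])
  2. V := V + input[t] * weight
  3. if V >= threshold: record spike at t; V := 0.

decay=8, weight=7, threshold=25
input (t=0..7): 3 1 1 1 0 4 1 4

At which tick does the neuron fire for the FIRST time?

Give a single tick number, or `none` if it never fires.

t=0: input=3 -> V=21
t=1: input=1 -> V=23
t=2: input=1 -> V=0 FIRE
t=3: input=1 -> V=7
t=4: input=0 -> V=5
t=5: input=4 -> V=0 FIRE
t=6: input=1 -> V=7
t=7: input=4 -> V=0 FIRE

Answer: 2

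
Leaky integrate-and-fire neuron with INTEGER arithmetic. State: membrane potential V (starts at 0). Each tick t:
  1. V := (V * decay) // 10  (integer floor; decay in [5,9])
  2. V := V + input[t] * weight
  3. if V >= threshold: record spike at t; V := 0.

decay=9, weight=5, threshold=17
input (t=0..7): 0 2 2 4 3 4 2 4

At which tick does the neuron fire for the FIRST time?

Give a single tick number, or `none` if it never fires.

Answer: 2

Derivation:
t=0: input=0 -> V=0
t=1: input=2 -> V=10
t=2: input=2 -> V=0 FIRE
t=3: input=4 -> V=0 FIRE
t=4: input=3 -> V=15
t=5: input=4 -> V=0 FIRE
t=6: input=2 -> V=10
t=7: input=4 -> V=0 FIRE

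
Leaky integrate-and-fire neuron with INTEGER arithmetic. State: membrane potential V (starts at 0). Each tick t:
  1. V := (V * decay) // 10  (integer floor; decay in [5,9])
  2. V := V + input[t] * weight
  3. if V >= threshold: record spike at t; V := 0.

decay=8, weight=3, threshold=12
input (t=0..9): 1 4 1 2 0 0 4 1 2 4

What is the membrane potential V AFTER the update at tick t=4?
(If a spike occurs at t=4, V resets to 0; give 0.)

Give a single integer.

Answer: 6

Derivation:
t=0: input=1 -> V=3
t=1: input=4 -> V=0 FIRE
t=2: input=1 -> V=3
t=3: input=2 -> V=8
t=4: input=0 -> V=6
t=5: input=0 -> V=4
t=6: input=4 -> V=0 FIRE
t=7: input=1 -> V=3
t=8: input=2 -> V=8
t=9: input=4 -> V=0 FIRE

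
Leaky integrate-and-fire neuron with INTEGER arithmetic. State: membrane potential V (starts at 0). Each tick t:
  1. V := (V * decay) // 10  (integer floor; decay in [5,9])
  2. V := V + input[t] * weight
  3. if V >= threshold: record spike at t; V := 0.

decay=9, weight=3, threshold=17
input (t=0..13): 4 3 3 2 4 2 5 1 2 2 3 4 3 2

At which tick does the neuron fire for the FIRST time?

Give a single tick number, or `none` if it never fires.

Answer: 1

Derivation:
t=0: input=4 -> V=12
t=1: input=3 -> V=0 FIRE
t=2: input=3 -> V=9
t=3: input=2 -> V=14
t=4: input=4 -> V=0 FIRE
t=5: input=2 -> V=6
t=6: input=5 -> V=0 FIRE
t=7: input=1 -> V=3
t=8: input=2 -> V=8
t=9: input=2 -> V=13
t=10: input=3 -> V=0 FIRE
t=11: input=4 -> V=12
t=12: input=3 -> V=0 FIRE
t=13: input=2 -> V=6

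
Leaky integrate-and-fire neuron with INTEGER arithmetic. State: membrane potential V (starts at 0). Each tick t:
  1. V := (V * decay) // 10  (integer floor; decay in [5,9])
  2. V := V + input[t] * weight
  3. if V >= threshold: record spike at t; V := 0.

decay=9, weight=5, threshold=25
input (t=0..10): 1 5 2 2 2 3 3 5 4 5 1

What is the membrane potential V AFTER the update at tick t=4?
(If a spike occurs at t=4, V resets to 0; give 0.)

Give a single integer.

t=0: input=1 -> V=5
t=1: input=5 -> V=0 FIRE
t=2: input=2 -> V=10
t=3: input=2 -> V=19
t=4: input=2 -> V=0 FIRE
t=5: input=3 -> V=15
t=6: input=3 -> V=0 FIRE
t=7: input=5 -> V=0 FIRE
t=8: input=4 -> V=20
t=9: input=5 -> V=0 FIRE
t=10: input=1 -> V=5

Answer: 0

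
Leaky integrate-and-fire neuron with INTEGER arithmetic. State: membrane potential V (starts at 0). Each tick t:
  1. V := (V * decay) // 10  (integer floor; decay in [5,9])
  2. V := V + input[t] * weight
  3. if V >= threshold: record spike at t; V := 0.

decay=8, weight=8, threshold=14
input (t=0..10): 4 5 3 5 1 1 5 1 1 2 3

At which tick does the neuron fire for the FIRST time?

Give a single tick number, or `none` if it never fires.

t=0: input=4 -> V=0 FIRE
t=1: input=5 -> V=0 FIRE
t=2: input=3 -> V=0 FIRE
t=3: input=5 -> V=0 FIRE
t=4: input=1 -> V=8
t=5: input=1 -> V=0 FIRE
t=6: input=5 -> V=0 FIRE
t=7: input=1 -> V=8
t=8: input=1 -> V=0 FIRE
t=9: input=2 -> V=0 FIRE
t=10: input=3 -> V=0 FIRE

Answer: 0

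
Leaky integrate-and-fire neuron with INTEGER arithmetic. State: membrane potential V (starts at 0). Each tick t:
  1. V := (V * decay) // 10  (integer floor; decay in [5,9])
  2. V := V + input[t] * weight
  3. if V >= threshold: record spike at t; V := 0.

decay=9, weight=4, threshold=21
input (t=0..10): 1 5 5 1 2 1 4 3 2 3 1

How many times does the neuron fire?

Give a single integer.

Answer: 4

Derivation:
t=0: input=1 -> V=4
t=1: input=5 -> V=0 FIRE
t=2: input=5 -> V=20
t=3: input=1 -> V=0 FIRE
t=4: input=2 -> V=8
t=5: input=1 -> V=11
t=6: input=4 -> V=0 FIRE
t=7: input=3 -> V=12
t=8: input=2 -> V=18
t=9: input=3 -> V=0 FIRE
t=10: input=1 -> V=4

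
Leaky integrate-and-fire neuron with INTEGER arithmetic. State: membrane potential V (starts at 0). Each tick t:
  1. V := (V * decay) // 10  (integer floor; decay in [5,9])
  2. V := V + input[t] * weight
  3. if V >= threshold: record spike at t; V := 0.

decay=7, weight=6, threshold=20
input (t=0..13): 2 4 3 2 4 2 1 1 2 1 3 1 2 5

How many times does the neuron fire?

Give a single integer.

t=0: input=2 -> V=12
t=1: input=4 -> V=0 FIRE
t=2: input=3 -> V=18
t=3: input=2 -> V=0 FIRE
t=4: input=4 -> V=0 FIRE
t=5: input=2 -> V=12
t=6: input=1 -> V=14
t=7: input=1 -> V=15
t=8: input=2 -> V=0 FIRE
t=9: input=1 -> V=6
t=10: input=3 -> V=0 FIRE
t=11: input=1 -> V=6
t=12: input=2 -> V=16
t=13: input=5 -> V=0 FIRE

Answer: 6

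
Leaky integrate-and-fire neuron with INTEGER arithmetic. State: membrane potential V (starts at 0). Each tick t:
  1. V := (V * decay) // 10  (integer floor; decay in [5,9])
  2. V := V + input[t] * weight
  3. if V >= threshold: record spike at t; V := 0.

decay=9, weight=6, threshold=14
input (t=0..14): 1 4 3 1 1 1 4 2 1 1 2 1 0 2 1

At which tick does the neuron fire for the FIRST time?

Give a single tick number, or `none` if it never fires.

Answer: 1

Derivation:
t=0: input=1 -> V=6
t=1: input=4 -> V=0 FIRE
t=2: input=3 -> V=0 FIRE
t=3: input=1 -> V=6
t=4: input=1 -> V=11
t=5: input=1 -> V=0 FIRE
t=6: input=4 -> V=0 FIRE
t=7: input=2 -> V=12
t=8: input=1 -> V=0 FIRE
t=9: input=1 -> V=6
t=10: input=2 -> V=0 FIRE
t=11: input=1 -> V=6
t=12: input=0 -> V=5
t=13: input=2 -> V=0 FIRE
t=14: input=1 -> V=6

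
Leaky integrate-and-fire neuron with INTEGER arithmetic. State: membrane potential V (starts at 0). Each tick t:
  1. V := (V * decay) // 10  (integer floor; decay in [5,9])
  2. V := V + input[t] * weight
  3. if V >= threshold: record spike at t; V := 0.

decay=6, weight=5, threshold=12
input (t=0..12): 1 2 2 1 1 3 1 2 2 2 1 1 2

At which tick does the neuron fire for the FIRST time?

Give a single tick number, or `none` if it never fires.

Answer: 1

Derivation:
t=0: input=1 -> V=5
t=1: input=2 -> V=0 FIRE
t=2: input=2 -> V=10
t=3: input=1 -> V=11
t=4: input=1 -> V=11
t=5: input=3 -> V=0 FIRE
t=6: input=1 -> V=5
t=7: input=2 -> V=0 FIRE
t=8: input=2 -> V=10
t=9: input=2 -> V=0 FIRE
t=10: input=1 -> V=5
t=11: input=1 -> V=8
t=12: input=2 -> V=0 FIRE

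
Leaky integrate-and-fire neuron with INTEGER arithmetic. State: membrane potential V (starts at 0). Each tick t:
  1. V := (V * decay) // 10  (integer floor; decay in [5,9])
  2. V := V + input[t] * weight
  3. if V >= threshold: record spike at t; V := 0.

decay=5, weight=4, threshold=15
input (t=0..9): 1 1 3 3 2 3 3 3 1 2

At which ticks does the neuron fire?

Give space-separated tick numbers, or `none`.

Answer: 2 5 7

Derivation:
t=0: input=1 -> V=4
t=1: input=1 -> V=6
t=2: input=3 -> V=0 FIRE
t=3: input=3 -> V=12
t=4: input=2 -> V=14
t=5: input=3 -> V=0 FIRE
t=6: input=3 -> V=12
t=7: input=3 -> V=0 FIRE
t=8: input=1 -> V=4
t=9: input=2 -> V=10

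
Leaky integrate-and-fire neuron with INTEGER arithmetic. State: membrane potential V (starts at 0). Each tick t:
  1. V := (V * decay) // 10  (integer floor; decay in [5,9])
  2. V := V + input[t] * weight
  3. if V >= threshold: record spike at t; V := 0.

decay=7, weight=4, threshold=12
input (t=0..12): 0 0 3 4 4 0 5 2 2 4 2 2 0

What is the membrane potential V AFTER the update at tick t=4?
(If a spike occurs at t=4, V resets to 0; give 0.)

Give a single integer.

Answer: 0

Derivation:
t=0: input=0 -> V=0
t=1: input=0 -> V=0
t=2: input=3 -> V=0 FIRE
t=3: input=4 -> V=0 FIRE
t=4: input=4 -> V=0 FIRE
t=5: input=0 -> V=0
t=6: input=5 -> V=0 FIRE
t=7: input=2 -> V=8
t=8: input=2 -> V=0 FIRE
t=9: input=4 -> V=0 FIRE
t=10: input=2 -> V=8
t=11: input=2 -> V=0 FIRE
t=12: input=0 -> V=0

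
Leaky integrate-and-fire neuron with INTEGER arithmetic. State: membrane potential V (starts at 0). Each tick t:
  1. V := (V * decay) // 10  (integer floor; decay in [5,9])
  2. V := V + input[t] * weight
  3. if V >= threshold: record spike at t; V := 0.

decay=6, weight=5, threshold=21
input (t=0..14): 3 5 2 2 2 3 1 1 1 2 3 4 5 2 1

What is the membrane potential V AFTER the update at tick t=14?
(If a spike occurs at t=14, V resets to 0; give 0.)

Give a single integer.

t=0: input=3 -> V=15
t=1: input=5 -> V=0 FIRE
t=2: input=2 -> V=10
t=3: input=2 -> V=16
t=4: input=2 -> V=19
t=5: input=3 -> V=0 FIRE
t=6: input=1 -> V=5
t=7: input=1 -> V=8
t=8: input=1 -> V=9
t=9: input=2 -> V=15
t=10: input=3 -> V=0 FIRE
t=11: input=4 -> V=20
t=12: input=5 -> V=0 FIRE
t=13: input=2 -> V=10
t=14: input=1 -> V=11

Answer: 11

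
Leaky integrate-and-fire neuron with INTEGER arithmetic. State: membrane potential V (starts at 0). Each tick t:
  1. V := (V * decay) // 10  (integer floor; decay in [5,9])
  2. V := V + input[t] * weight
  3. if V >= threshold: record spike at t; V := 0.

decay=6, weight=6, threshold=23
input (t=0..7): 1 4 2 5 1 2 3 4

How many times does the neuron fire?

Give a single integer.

t=0: input=1 -> V=6
t=1: input=4 -> V=0 FIRE
t=2: input=2 -> V=12
t=3: input=5 -> V=0 FIRE
t=4: input=1 -> V=6
t=5: input=2 -> V=15
t=6: input=3 -> V=0 FIRE
t=7: input=4 -> V=0 FIRE

Answer: 4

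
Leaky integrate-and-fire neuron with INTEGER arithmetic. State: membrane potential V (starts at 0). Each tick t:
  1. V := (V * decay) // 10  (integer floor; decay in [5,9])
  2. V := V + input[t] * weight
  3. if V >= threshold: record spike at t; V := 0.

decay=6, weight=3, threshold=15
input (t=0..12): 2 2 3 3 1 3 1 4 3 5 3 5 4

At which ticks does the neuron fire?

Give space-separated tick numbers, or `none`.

Answer: 3 7 9 11

Derivation:
t=0: input=2 -> V=6
t=1: input=2 -> V=9
t=2: input=3 -> V=14
t=3: input=3 -> V=0 FIRE
t=4: input=1 -> V=3
t=5: input=3 -> V=10
t=6: input=1 -> V=9
t=7: input=4 -> V=0 FIRE
t=8: input=3 -> V=9
t=9: input=5 -> V=0 FIRE
t=10: input=3 -> V=9
t=11: input=5 -> V=0 FIRE
t=12: input=4 -> V=12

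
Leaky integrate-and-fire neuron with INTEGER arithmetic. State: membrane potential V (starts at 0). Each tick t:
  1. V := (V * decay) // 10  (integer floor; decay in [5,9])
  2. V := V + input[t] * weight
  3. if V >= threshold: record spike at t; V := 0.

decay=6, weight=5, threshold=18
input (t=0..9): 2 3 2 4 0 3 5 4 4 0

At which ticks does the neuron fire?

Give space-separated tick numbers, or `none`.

t=0: input=2 -> V=10
t=1: input=3 -> V=0 FIRE
t=2: input=2 -> V=10
t=3: input=4 -> V=0 FIRE
t=4: input=0 -> V=0
t=5: input=3 -> V=15
t=6: input=5 -> V=0 FIRE
t=7: input=4 -> V=0 FIRE
t=8: input=4 -> V=0 FIRE
t=9: input=0 -> V=0

Answer: 1 3 6 7 8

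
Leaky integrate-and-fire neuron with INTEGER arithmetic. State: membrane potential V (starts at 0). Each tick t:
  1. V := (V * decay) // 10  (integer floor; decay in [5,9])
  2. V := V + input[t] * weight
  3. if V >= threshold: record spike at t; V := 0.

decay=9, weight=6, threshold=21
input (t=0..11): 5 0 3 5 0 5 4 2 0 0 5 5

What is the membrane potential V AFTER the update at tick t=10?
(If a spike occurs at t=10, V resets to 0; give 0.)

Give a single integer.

Answer: 0

Derivation:
t=0: input=5 -> V=0 FIRE
t=1: input=0 -> V=0
t=2: input=3 -> V=18
t=3: input=5 -> V=0 FIRE
t=4: input=0 -> V=0
t=5: input=5 -> V=0 FIRE
t=6: input=4 -> V=0 FIRE
t=7: input=2 -> V=12
t=8: input=0 -> V=10
t=9: input=0 -> V=9
t=10: input=5 -> V=0 FIRE
t=11: input=5 -> V=0 FIRE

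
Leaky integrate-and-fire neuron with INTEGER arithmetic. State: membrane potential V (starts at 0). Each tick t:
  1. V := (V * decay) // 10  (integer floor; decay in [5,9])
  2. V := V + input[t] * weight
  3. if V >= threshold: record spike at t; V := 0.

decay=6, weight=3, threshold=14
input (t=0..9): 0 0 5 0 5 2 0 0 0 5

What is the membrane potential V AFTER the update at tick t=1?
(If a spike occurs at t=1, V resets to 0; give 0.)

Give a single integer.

t=0: input=0 -> V=0
t=1: input=0 -> V=0
t=2: input=5 -> V=0 FIRE
t=3: input=0 -> V=0
t=4: input=5 -> V=0 FIRE
t=5: input=2 -> V=6
t=6: input=0 -> V=3
t=7: input=0 -> V=1
t=8: input=0 -> V=0
t=9: input=5 -> V=0 FIRE

Answer: 0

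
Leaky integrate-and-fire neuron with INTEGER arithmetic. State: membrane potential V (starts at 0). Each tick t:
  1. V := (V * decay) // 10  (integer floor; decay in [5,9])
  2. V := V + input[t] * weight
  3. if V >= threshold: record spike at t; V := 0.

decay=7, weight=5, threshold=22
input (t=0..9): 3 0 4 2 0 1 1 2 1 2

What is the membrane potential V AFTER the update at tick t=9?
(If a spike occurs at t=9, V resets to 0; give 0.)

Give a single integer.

Answer: 21

Derivation:
t=0: input=3 -> V=15
t=1: input=0 -> V=10
t=2: input=4 -> V=0 FIRE
t=3: input=2 -> V=10
t=4: input=0 -> V=7
t=5: input=1 -> V=9
t=6: input=1 -> V=11
t=7: input=2 -> V=17
t=8: input=1 -> V=16
t=9: input=2 -> V=21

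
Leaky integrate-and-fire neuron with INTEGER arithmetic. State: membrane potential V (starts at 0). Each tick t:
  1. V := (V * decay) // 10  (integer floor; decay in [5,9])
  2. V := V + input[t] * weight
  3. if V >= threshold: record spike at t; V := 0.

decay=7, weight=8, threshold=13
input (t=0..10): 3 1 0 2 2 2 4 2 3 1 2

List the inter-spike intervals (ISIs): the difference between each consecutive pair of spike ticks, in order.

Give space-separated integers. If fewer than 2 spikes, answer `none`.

Answer: 3 1 1 1 1 1 2

Derivation:
t=0: input=3 -> V=0 FIRE
t=1: input=1 -> V=8
t=2: input=0 -> V=5
t=3: input=2 -> V=0 FIRE
t=4: input=2 -> V=0 FIRE
t=5: input=2 -> V=0 FIRE
t=6: input=4 -> V=0 FIRE
t=7: input=2 -> V=0 FIRE
t=8: input=3 -> V=0 FIRE
t=9: input=1 -> V=8
t=10: input=2 -> V=0 FIRE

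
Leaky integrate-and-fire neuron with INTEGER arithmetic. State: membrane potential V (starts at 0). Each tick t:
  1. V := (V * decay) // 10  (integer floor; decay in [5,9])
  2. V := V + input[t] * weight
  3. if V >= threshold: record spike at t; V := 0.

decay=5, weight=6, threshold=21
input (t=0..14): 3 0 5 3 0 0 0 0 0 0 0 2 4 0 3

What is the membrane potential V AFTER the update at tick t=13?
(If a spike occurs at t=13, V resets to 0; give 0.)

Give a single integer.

t=0: input=3 -> V=18
t=1: input=0 -> V=9
t=2: input=5 -> V=0 FIRE
t=3: input=3 -> V=18
t=4: input=0 -> V=9
t=5: input=0 -> V=4
t=6: input=0 -> V=2
t=7: input=0 -> V=1
t=8: input=0 -> V=0
t=9: input=0 -> V=0
t=10: input=0 -> V=0
t=11: input=2 -> V=12
t=12: input=4 -> V=0 FIRE
t=13: input=0 -> V=0
t=14: input=3 -> V=18

Answer: 0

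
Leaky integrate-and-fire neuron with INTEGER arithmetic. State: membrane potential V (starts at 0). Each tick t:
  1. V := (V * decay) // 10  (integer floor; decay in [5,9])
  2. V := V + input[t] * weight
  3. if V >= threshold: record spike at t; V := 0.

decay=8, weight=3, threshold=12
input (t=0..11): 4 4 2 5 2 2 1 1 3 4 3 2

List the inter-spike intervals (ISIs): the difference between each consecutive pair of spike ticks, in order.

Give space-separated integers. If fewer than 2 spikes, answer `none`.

Answer: 1 2 5 1 2

Derivation:
t=0: input=4 -> V=0 FIRE
t=1: input=4 -> V=0 FIRE
t=2: input=2 -> V=6
t=3: input=5 -> V=0 FIRE
t=4: input=2 -> V=6
t=5: input=2 -> V=10
t=6: input=1 -> V=11
t=7: input=1 -> V=11
t=8: input=3 -> V=0 FIRE
t=9: input=4 -> V=0 FIRE
t=10: input=3 -> V=9
t=11: input=2 -> V=0 FIRE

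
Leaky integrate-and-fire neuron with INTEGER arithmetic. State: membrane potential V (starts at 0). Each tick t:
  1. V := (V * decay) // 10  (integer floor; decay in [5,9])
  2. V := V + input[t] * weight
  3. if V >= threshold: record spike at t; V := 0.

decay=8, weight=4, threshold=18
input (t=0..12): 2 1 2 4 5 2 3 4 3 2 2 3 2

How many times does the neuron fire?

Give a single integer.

Answer: 5

Derivation:
t=0: input=2 -> V=8
t=1: input=1 -> V=10
t=2: input=2 -> V=16
t=3: input=4 -> V=0 FIRE
t=4: input=5 -> V=0 FIRE
t=5: input=2 -> V=8
t=6: input=3 -> V=0 FIRE
t=7: input=4 -> V=16
t=8: input=3 -> V=0 FIRE
t=9: input=2 -> V=8
t=10: input=2 -> V=14
t=11: input=3 -> V=0 FIRE
t=12: input=2 -> V=8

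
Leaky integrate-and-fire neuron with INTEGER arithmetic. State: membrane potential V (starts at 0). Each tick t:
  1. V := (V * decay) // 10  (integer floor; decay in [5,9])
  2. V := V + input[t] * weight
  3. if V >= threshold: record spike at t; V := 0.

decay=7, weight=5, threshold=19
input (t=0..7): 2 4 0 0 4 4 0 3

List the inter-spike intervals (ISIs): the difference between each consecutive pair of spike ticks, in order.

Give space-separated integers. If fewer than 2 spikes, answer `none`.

t=0: input=2 -> V=10
t=1: input=4 -> V=0 FIRE
t=2: input=0 -> V=0
t=3: input=0 -> V=0
t=4: input=4 -> V=0 FIRE
t=5: input=4 -> V=0 FIRE
t=6: input=0 -> V=0
t=7: input=3 -> V=15

Answer: 3 1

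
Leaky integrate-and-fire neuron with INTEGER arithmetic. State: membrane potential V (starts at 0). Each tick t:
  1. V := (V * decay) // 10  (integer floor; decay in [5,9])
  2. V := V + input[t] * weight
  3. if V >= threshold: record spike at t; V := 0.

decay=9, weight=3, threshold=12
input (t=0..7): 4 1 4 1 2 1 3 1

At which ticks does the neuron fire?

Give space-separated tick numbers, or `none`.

t=0: input=4 -> V=0 FIRE
t=1: input=1 -> V=3
t=2: input=4 -> V=0 FIRE
t=3: input=1 -> V=3
t=4: input=2 -> V=8
t=5: input=1 -> V=10
t=6: input=3 -> V=0 FIRE
t=7: input=1 -> V=3

Answer: 0 2 6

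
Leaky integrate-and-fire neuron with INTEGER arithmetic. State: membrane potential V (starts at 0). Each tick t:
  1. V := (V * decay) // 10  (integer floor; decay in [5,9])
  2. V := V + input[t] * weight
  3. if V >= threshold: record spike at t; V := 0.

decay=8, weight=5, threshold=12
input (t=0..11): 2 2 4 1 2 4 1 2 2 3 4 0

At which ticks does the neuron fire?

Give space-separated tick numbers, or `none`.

Answer: 1 2 4 5 7 9 10

Derivation:
t=0: input=2 -> V=10
t=1: input=2 -> V=0 FIRE
t=2: input=4 -> V=0 FIRE
t=3: input=1 -> V=5
t=4: input=2 -> V=0 FIRE
t=5: input=4 -> V=0 FIRE
t=6: input=1 -> V=5
t=7: input=2 -> V=0 FIRE
t=8: input=2 -> V=10
t=9: input=3 -> V=0 FIRE
t=10: input=4 -> V=0 FIRE
t=11: input=0 -> V=0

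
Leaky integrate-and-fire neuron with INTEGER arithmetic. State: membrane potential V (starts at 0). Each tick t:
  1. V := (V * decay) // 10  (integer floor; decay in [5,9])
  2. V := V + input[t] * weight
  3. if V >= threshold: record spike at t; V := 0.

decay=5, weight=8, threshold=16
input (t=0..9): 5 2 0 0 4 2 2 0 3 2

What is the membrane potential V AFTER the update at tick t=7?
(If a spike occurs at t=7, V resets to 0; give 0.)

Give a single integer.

Answer: 0

Derivation:
t=0: input=5 -> V=0 FIRE
t=1: input=2 -> V=0 FIRE
t=2: input=0 -> V=0
t=3: input=0 -> V=0
t=4: input=4 -> V=0 FIRE
t=5: input=2 -> V=0 FIRE
t=6: input=2 -> V=0 FIRE
t=7: input=0 -> V=0
t=8: input=3 -> V=0 FIRE
t=9: input=2 -> V=0 FIRE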